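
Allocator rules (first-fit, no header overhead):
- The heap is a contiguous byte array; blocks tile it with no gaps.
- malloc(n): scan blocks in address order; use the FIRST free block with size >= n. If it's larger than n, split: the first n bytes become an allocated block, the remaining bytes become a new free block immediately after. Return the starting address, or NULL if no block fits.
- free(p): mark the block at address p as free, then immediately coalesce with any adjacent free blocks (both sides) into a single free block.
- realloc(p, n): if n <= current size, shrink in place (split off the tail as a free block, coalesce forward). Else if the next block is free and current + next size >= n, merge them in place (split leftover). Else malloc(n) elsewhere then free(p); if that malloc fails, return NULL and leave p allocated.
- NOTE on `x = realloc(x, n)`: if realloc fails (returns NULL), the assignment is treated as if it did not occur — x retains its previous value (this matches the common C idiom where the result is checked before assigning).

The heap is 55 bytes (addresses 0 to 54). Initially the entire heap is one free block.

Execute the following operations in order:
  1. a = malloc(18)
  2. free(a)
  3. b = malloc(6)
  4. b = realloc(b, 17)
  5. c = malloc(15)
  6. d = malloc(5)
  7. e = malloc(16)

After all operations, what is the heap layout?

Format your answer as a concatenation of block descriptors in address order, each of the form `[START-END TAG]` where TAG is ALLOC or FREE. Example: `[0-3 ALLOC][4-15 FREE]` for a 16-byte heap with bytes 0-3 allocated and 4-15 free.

Op 1: a = malloc(18) -> a = 0; heap: [0-17 ALLOC][18-54 FREE]
Op 2: free(a) -> (freed a); heap: [0-54 FREE]
Op 3: b = malloc(6) -> b = 0; heap: [0-5 ALLOC][6-54 FREE]
Op 4: b = realloc(b, 17) -> b = 0; heap: [0-16 ALLOC][17-54 FREE]
Op 5: c = malloc(15) -> c = 17; heap: [0-16 ALLOC][17-31 ALLOC][32-54 FREE]
Op 6: d = malloc(5) -> d = 32; heap: [0-16 ALLOC][17-31 ALLOC][32-36 ALLOC][37-54 FREE]
Op 7: e = malloc(16) -> e = 37; heap: [0-16 ALLOC][17-31 ALLOC][32-36 ALLOC][37-52 ALLOC][53-54 FREE]

Answer: [0-16 ALLOC][17-31 ALLOC][32-36 ALLOC][37-52 ALLOC][53-54 FREE]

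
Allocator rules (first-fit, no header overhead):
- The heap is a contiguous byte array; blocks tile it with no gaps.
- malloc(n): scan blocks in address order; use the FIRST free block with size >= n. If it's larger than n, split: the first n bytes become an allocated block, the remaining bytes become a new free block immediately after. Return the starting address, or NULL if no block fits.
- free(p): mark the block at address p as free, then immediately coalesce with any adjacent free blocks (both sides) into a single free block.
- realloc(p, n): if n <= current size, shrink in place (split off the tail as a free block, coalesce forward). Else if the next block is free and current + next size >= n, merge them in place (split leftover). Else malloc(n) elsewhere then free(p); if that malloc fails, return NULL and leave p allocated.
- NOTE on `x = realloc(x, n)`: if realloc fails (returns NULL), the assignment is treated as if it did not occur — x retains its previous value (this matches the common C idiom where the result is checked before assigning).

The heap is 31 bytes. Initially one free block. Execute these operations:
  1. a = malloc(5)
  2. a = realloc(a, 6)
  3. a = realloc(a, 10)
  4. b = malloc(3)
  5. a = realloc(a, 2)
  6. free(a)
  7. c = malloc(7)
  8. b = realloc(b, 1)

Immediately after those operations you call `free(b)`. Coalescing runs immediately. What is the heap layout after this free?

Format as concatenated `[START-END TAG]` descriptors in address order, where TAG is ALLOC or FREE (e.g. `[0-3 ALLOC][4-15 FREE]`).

Op 1: a = malloc(5) -> a = 0; heap: [0-4 ALLOC][5-30 FREE]
Op 2: a = realloc(a, 6) -> a = 0; heap: [0-5 ALLOC][6-30 FREE]
Op 3: a = realloc(a, 10) -> a = 0; heap: [0-9 ALLOC][10-30 FREE]
Op 4: b = malloc(3) -> b = 10; heap: [0-9 ALLOC][10-12 ALLOC][13-30 FREE]
Op 5: a = realloc(a, 2) -> a = 0; heap: [0-1 ALLOC][2-9 FREE][10-12 ALLOC][13-30 FREE]
Op 6: free(a) -> (freed a); heap: [0-9 FREE][10-12 ALLOC][13-30 FREE]
Op 7: c = malloc(7) -> c = 0; heap: [0-6 ALLOC][7-9 FREE][10-12 ALLOC][13-30 FREE]
Op 8: b = realloc(b, 1) -> b = 10; heap: [0-6 ALLOC][7-9 FREE][10-10 ALLOC][11-30 FREE]
free(b): b = 10 -> block [10-10 ALLOC]; mark free, coalesce with adjacent free neighbors -> [0-6 ALLOC][7-30 FREE]

Answer: [0-6 ALLOC][7-30 FREE]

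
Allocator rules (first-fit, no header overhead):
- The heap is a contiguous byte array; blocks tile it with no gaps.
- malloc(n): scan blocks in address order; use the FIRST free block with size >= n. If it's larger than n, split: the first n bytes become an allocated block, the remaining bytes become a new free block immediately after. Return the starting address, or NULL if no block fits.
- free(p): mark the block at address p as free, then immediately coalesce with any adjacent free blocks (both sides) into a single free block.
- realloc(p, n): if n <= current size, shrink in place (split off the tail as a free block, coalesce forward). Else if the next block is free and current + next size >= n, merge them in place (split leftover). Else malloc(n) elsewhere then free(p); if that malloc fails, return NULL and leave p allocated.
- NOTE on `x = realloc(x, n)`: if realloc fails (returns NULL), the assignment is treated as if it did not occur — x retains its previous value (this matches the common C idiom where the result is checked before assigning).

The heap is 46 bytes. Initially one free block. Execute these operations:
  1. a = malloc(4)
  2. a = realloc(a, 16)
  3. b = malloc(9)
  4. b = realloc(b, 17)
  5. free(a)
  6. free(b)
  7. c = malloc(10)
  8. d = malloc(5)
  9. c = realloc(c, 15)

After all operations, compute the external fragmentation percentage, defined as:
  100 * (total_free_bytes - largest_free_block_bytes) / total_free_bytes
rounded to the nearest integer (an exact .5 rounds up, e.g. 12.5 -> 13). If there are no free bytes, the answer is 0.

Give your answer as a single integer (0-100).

Op 1: a = malloc(4) -> a = 0; heap: [0-3 ALLOC][4-45 FREE]
Op 2: a = realloc(a, 16) -> a = 0; heap: [0-15 ALLOC][16-45 FREE]
Op 3: b = malloc(9) -> b = 16; heap: [0-15 ALLOC][16-24 ALLOC][25-45 FREE]
Op 4: b = realloc(b, 17) -> b = 16; heap: [0-15 ALLOC][16-32 ALLOC][33-45 FREE]
Op 5: free(a) -> (freed a); heap: [0-15 FREE][16-32 ALLOC][33-45 FREE]
Op 6: free(b) -> (freed b); heap: [0-45 FREE]
Op 7: c = malloc(10) -> c = 0; heap: [0-9 ALLOC][10-45 FREE]
Op 8: d = malloc(5) -> d = 10; heap: [0-9 ALLOC][10-14 ALLOC][15-45 FREE]
Op 9: c = realloc(c, 15) -> c = 15; heap: [0-9 FREE][10-14 ALLOC][15-29 ALLOC][30-45 FREE]
Free blocks: [10 16] total_free=26 largest=16 -> 100*(26-16)/26 = 1000/26 ≈ 38.462 -> rounds to 38

Answer: 38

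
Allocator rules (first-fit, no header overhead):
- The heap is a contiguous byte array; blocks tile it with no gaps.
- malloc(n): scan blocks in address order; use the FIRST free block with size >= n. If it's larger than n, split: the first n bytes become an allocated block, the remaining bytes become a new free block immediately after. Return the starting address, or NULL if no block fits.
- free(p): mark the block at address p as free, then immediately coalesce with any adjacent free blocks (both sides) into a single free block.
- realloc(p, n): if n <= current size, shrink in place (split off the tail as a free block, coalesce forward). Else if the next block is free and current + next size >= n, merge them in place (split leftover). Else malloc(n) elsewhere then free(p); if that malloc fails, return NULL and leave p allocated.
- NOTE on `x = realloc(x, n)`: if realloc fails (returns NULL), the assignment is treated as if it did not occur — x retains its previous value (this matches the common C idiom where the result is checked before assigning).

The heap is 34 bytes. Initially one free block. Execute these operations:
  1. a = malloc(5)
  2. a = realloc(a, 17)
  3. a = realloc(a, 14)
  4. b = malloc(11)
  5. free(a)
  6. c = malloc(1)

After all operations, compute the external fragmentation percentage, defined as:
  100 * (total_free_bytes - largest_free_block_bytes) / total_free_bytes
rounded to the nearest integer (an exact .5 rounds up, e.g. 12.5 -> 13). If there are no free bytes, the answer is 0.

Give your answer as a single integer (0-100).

Answer: 41

Derivation:
Op 1: a = malloc(5) -> a = 0; heap: [0-4 ALLOC][5-33 FREE]
Op 2: a = realloc(a, 17) -> a = 0; heap: [0-16 ALLOC][17-33 FREE]
Op 3: a = realloc(a, 14) -> a = 0; heap: [0-13 ALLOC][14-33 FREE]
Op 4: b = malloc(11) -> b = 14; heap: [0-13 ALLOC][14-24 ALLOC][25-33 FREE]
Op 5: free(a) -> (freed a); heap: [0-13 FREE][14-24 ALLOC][25-33 FREE]
Op 6: c = malloc(1) -> c = 0; heap: [0-0 ALLOC][1-13 FREE][14-24 ALLOC][25-33 FREE]
Free blocks: [13 9] total_free=22 largest=13 -> 100*(22-13)/22 = 900/22 ≈ 40.909 -> rounds to 41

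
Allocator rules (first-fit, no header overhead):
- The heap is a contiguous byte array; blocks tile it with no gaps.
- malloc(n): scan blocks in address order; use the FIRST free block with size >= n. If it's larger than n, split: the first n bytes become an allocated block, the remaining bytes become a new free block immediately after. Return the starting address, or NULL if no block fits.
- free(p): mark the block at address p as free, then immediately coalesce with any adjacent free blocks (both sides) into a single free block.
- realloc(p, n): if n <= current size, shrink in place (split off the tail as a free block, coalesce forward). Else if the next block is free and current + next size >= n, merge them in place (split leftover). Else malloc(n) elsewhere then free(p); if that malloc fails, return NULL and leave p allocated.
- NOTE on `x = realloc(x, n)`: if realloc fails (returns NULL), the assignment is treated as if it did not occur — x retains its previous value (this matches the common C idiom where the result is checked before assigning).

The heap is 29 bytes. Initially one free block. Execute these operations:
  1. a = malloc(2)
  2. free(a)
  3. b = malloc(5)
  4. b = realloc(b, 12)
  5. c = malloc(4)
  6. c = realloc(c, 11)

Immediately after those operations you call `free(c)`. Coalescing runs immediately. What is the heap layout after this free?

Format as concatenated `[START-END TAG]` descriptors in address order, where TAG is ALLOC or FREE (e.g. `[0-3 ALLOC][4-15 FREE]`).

Op 1: a = malloc(2) -> a = 0; heap: [0-1 ALLOC][2-28 FREE]
Op 2: free(a) -> (freed a); heap: [0-28 FREE]
Op 3: b = malloc(5) -> b = 0; heap: [0-4 ALLOC][5-28 FREE]
Op 4: b = realloc(b, 12) -> b = 0; heap: [0-11 ALLOC][12-28 FREE]
Op 5: c = malloc(4) -> c = 12; heap: [0-11 ALLOC][12-15 ALLOC][16-28 FREE]
Op 6: c = realloc(c, 11) -> c = 12; heap: [0-11 ALLOC][12-22 ALLOC][23-28 FREE]
free(c): c = 12 -> block [12-22 ALLOC]; mark free, coalesce with adjacent free neighbors -> [0-11 ALLOC][12-28 FREE]

Answer: [0-11 ALLOC][12-28 FREE]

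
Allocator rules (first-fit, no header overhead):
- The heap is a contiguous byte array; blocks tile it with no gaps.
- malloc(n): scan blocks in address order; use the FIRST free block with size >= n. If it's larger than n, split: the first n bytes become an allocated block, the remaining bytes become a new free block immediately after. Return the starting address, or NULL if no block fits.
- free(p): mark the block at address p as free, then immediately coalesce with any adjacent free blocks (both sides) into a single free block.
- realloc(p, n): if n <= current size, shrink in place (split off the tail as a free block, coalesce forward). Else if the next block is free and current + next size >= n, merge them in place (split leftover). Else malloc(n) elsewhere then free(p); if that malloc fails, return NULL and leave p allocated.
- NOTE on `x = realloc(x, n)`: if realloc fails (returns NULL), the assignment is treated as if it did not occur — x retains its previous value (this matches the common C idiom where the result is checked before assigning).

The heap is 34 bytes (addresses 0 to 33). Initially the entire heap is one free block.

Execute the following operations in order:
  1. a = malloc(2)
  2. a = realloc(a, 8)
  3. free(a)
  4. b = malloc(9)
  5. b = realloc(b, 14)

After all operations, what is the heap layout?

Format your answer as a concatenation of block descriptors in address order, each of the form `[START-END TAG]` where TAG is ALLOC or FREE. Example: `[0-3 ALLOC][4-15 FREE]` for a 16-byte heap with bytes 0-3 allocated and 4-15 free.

Op 1: a = malloc(2) -> a = 0; heap: [0-1 ALLOC][2-33 FREE]
Op 2: a = realloc(a, 8) -> a = 0; heap: [0-7 ALLOC][8-33 FREE]
Op 3: free(a) -> (freed a); heap: [0-33 FREE]
Op 4: b = malloc(9) -> b = 0; heap: [0-8 ALLOC][9-33 FREE]
Op 5: b = realloc(b, 14) -> b = 0; heap: [0-13 ALLOC][14-33 FREE]

Answer: [0-13 ALLOC][14-33 FREE]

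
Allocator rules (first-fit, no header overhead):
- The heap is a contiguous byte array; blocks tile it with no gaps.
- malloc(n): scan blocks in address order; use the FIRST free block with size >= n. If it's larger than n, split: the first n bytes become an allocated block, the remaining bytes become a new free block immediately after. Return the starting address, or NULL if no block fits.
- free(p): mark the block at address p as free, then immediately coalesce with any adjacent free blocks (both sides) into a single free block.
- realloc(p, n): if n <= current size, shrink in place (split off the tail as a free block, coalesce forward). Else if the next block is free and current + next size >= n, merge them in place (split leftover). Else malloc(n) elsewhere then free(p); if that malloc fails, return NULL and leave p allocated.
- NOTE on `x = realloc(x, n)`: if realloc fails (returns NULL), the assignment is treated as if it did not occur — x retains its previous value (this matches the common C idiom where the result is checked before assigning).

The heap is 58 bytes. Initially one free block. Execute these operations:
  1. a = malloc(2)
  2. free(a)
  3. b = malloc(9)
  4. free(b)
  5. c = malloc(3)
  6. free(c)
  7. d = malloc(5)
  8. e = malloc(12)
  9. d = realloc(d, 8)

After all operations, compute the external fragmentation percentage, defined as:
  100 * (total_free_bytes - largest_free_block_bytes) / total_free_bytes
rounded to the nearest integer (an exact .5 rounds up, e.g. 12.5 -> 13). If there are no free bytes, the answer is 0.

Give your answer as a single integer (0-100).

Answer: 13

Derivation:
Op 1: a = malloc(2) -> a = 0; heap: [0-1 ALLOC][2-57 FREE]
Op 2: free(a) -> (freed a); heap: [0-57 FREE]
Op 3: b = malloc(9) -> b = 0; heap: [0-8 ALLOC][9-57 FREE]
Op 4: free(b) -> (freed b); heap: [0-57 FREE]
Op 5: c = malloc(3) -> c = 0; heap: [0-2 ALLOC][3-57 FREE]
Op 6: free(c) -> (freed c); heap: [0-57 FREE]
Op 7: d = malloc(5) -> d = 0; heap: [0-4 ALLOC][5-57 FREE]
Op 8: e = malloc(12) -> e = 5; heap: [0-4 ALLOC][5-16 ALLOC][17-57 FREE]
Op 9: d = realloc(d, 8) -> d = 17; heap: [0-4 FREE][5-16 ALLOC][17-24 ALLOC][25-57 FREE]
Free blocks: [5 33] total_free=38 largest=33 -> 100*(38-33)/38 = 500/38 ≈ 13.158 -> rounds to 13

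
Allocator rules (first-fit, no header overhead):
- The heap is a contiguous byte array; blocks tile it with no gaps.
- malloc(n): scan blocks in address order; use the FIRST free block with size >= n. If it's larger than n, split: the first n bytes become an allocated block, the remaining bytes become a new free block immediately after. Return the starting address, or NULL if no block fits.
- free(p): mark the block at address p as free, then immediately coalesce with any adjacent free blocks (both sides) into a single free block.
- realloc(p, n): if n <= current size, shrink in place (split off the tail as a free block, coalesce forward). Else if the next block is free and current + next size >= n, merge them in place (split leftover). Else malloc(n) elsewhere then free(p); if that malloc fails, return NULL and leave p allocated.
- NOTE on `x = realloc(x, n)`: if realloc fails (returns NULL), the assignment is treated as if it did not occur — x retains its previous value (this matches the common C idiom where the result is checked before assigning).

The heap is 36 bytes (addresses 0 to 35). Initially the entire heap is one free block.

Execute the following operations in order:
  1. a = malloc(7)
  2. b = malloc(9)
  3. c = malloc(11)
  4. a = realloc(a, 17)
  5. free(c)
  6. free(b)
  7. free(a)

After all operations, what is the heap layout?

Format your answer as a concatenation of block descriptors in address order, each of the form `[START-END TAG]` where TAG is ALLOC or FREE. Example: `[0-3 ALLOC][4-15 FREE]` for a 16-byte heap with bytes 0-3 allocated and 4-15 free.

Answer: [0-35 FREE]

Derivation:
Op 1: a = malloc(7) -> a = 0; heap: [0-6 ALLOC][7-35 FREE]
Op 2: b = malloc(9) -> b = 7; heap: [0-6 ALLOC][7-15 ALLOC][16-35 FREE]
Op 3: c = malloc(11) -> c = 16; heap: [0-6 ALLOC][7-15 ALLOC][16-26 ALLOC][27-35 FREE]
Op 4: a = realloc(a, 17) -> NULL (a unchanged); heap: [0-6 ALLOC][7-15 ALLOC][16-26 ALLOC][27-35 FREE]
Op 5: free(c) -> (freed c); heap: [0-6 ALLOC][7-15 ALLOC][16-35 FREE]
Op 6: free(b) -> (freed b); heap: [0-6 ALLOC][7-35 FREE]
Op 7: free(a) -> (freed a); heap: [0-35 FREE]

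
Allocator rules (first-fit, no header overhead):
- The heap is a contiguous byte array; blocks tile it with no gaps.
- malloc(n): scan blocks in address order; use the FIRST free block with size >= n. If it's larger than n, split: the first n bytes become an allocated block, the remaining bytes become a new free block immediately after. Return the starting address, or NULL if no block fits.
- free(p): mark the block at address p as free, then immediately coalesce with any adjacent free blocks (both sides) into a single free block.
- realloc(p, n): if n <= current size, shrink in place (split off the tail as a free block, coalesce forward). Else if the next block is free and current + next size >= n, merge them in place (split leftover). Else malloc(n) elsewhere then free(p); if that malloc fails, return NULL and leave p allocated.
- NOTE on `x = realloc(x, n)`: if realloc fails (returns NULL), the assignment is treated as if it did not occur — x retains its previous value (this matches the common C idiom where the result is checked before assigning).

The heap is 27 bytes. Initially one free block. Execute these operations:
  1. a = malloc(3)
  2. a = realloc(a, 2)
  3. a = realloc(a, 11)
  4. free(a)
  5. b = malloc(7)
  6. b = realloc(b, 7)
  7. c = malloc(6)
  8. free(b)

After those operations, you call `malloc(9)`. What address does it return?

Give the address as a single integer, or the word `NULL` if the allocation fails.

Answer: 13

Derivation:
Op 1: a = malloc(3) -> a = 0; heap: [0-2 ALLOC][3-26 FREE]
Op 2: a = realloc(a, 2) -> a = 0; heap: [0-1 ALLOC][2-26 FREE]
Op 3: a = realloc(a, 11) -> a = 0; heap: [0-10 ALLOC][11-26 FREE]
Op 4: free(a) -> (freed a); heap: [0-26 FREE]
Op 5: b = malloc(7) -> b = 0; heap: [0-6 ALLOC][7-26 FREE]
Op 6: b = realloc(b, 7) -> b = 0; heap: [0-6 ALLOC][7-26 FREE]
Op 7: c = malloc(6) -> c = 7; heap: [0-6 ALLOC][7-12 ALLOC][13-26 FREE]
Op 8: free(b) -> (freed b); heap: [0-6 FREE][7-12 ALLOC][13-26 FREE]
malloc(9): first-fit scan over [0-6 FREE][7-12 ALLOC][13-26 FREE] -> 13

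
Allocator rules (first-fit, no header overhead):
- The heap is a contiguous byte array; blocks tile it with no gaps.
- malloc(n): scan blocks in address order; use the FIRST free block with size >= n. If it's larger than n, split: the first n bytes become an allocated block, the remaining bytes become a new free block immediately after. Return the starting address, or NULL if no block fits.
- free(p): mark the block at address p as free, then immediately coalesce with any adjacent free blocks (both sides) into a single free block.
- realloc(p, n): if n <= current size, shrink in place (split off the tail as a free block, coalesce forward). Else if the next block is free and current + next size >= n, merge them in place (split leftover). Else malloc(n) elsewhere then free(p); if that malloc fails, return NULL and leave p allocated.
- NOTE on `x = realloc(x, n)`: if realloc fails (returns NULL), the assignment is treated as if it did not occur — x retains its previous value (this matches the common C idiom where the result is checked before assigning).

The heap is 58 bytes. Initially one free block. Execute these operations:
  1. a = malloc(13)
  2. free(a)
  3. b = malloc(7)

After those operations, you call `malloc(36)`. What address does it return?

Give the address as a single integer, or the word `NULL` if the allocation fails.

Answer: 7

Derivation:
Op 1: a = malloc(13) -> a = 0; heap: [0-12 ALLOC][13-57 FREE]
Op 2: free(a) -> (freed a); heap: [0-57 FREE]
Op 3: b = malloc(7) -> b = 0; heap: [0-6 ALLOC][7-57 FREE]
malloc(36): first-fit scan over [0-6 ALLOC][7-57 FREE] -> 7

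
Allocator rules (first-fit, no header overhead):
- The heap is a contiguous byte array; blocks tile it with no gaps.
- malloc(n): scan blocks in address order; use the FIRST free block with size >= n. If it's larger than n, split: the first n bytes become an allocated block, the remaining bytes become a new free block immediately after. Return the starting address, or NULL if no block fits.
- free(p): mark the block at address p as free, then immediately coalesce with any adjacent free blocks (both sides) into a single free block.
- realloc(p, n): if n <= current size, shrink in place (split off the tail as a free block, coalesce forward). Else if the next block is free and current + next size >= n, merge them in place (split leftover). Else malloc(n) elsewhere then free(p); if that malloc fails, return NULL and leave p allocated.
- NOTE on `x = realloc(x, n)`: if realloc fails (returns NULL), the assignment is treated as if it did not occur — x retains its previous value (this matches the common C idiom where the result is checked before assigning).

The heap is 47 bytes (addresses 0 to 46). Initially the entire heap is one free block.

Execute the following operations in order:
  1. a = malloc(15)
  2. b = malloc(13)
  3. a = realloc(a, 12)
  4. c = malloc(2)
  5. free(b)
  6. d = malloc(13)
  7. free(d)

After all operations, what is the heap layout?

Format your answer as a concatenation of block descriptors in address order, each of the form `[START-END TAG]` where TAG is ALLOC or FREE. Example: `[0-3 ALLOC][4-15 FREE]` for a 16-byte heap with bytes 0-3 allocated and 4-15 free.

Op 1: a = malloc(15) -> a = 0; heap: [0-14 ALLOC][15-46 FREE]
Op 2: b = malloc(13) -> b = 15; heap: [0-14 ALLOC][15-27 ALLOC][28-46 FREE]
Op 3: a = realloc(a, 12) -> a = 0; heap: [0-11 ALLOC][12-14 FREE][15-27 ALLOC][28-46 FREE]
Op 4: c = malloc(2) -> c = 12; heap: [0-11 ALLOC][12-13 ALLOC][14-14 FREE][15-27 ALLOC][28-46 FREE]
Op 5: free(b) -> (freed b); heap: [0-11 ALLOC][12-13 ALLOC][14-46 FREE]
Op 6: d = malloc(13) -> d = 14; heap: [0-11 ALLOC][12-13 ALLOC][14-26 ALLOC][27-46 FREE]
Op 7: free(d) -> (freed d); heap: [0-11 ALLOC][12-13 ALLOC][14-46 FREE]

Answer: [0-11 ALLOC][12-13 ALLOC][14-46 FREE]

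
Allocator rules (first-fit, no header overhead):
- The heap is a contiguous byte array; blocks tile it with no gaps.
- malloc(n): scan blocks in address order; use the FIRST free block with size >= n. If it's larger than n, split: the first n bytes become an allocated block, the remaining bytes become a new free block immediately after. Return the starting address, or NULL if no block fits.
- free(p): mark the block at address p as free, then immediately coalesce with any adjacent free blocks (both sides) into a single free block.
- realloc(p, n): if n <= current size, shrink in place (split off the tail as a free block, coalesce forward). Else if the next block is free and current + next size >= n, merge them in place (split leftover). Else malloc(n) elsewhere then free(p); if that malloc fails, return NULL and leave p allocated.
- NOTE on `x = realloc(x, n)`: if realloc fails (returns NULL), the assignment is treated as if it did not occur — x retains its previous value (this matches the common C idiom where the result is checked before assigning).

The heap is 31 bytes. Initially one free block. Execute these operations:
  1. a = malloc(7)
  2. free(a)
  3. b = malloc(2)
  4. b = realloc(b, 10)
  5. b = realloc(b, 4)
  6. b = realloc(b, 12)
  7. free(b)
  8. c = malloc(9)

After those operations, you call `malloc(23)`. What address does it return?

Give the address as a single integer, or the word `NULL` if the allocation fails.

Answer: NULL

Derivation:
Op 1: a = malloc(7) -> a = 0; heap: [0-6 ALLOC][7-30 FREE]
Op 2: free(a) -> (freed a); heap: [0-30 FREE]
Op 3: b = malloc(2) -> b = 0; heap: [0-1 ALLOC][2-30 FREE]
Op 4: b = realloc(b, 10) -> b = 0; heap: [0-9 ALLOC][10-30 FREE]
Op 5: b = realloc(b, 4) -> b = 0; heap: [0-3 ALLOC][4-30 FREE]
Op 6: b = realloc(b, 12) -> b = 0; heap: [0-11 ALLOC][12-30 FREE]
Op 7: free(b) -> (freed b); heap: [0-30 FREE]
Op 8: c = malloc(9) -> c = 0; heap: [0-8 ALLOC][9-30 FREE]
malloc(23): first-fit scan over [0-8 ALLOC][9-30 FREE] -> NULL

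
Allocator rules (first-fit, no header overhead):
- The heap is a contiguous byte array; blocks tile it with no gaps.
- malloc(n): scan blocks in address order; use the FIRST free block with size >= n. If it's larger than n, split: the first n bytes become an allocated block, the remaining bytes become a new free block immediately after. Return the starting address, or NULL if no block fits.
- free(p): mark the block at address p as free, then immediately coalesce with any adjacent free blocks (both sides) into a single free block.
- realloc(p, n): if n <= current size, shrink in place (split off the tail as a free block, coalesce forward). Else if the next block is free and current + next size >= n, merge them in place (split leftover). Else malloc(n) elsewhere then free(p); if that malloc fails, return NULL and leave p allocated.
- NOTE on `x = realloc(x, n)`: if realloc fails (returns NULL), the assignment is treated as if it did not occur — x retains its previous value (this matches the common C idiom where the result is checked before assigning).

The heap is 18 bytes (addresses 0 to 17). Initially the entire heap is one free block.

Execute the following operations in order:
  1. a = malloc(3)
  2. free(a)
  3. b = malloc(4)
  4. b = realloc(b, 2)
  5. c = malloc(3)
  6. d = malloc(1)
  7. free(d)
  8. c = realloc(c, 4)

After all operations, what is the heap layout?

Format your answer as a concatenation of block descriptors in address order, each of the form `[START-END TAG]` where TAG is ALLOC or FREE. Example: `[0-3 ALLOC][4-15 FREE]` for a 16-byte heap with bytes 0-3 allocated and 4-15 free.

Answer: [0-1 ALLOC][2-5 ALLOC][6-17 FREE]

Derivation:
Op 1: a = malloc(3) -> a = 0; heap: [0-2 ALLOC][3-17 FREE]
Op 2: free(a) -> (freed a); heap: [0-17 FREE]
Op 3: b = malloc(4) -> b = 0; heap: [0-3 ALLOC][4-17 FREE]
Op 4: b = realloc(b, 2) -> b = 0; heap: [0-1 ALLOC][2-17 FREE]
Op 5: c = malloc(3) -> c = 2; heap: [0-1 ALLOC][2-4 ALLOC][5-17 FREE]
Op 6: d = malloc(1) -> d = 5; heap: [0-1 ALLOC][2-4 ALLOC][5-5 ALLOC][6-17 FREE]
Op 7: free(d) -> (freed d); heap: [0-1 ALLOC][2-4 ALLOC][5-17 FREE]
Op 8: c = realloc(c, 4) -> c = 2; heap: [0-1 ALLOC][2-5 ALLOC][6-17 FREE]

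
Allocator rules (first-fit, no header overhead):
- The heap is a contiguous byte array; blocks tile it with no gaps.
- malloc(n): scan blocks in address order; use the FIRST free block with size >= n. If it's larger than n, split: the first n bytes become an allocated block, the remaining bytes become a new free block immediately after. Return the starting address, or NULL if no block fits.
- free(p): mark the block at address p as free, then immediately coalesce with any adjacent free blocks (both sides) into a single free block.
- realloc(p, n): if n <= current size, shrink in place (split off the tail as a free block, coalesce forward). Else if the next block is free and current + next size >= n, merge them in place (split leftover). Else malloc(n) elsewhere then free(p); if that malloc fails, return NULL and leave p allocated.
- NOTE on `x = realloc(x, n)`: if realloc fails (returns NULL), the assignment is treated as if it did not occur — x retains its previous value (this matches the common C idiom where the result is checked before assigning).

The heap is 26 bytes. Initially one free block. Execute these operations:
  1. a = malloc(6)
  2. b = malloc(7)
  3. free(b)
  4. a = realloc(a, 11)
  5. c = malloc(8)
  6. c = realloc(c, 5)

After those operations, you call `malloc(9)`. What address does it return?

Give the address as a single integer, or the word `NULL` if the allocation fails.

Op 1: a = malloc(6) -> a = 0; heap: [0-5 ALLOC][6-25 FREE]
Op 2: b = malloc(7) -> b = 6; heap: [0-5 ALLOC][6-12 ALLOC][13-25 FREE]
Op 3: free(b) -> (freed b); heap: [0-5 ALLOC][6-25 FREE]
Op 4: a = realloc(a, 11) -> a = 0; heap: [0-10 ALLOC][11-25 FREE]
Op 5: c = malloc(8) -> c = 11; heap: [0-10 ALLOC][11-18 ALLOC][19-25 FREE]
Op 6: c = realloc(c, 5) -> c = 11; heap: [0-10 ALLOC][11-15 ALLOC][16-25 FREE]
malloc(9): first-fit scan over [0-10 ALLOC][11-15 ALLOC][16-25 FREE] -> 16

Answer: 16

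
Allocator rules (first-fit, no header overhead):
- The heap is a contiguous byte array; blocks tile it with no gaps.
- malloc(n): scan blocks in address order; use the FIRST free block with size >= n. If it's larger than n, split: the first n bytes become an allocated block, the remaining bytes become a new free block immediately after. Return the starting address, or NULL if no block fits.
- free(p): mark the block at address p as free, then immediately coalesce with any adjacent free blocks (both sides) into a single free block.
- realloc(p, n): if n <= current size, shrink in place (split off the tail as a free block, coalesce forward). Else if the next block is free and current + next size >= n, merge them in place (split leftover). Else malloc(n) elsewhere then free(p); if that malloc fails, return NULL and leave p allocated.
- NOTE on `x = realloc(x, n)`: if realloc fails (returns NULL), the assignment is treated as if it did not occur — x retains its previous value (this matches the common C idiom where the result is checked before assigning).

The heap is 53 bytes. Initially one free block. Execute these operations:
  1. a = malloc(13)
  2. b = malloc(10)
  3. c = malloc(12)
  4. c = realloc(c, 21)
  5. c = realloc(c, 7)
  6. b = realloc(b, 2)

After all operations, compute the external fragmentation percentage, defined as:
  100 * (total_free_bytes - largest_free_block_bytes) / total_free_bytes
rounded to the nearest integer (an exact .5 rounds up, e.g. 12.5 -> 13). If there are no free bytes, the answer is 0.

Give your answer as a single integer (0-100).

Op 1: a = malloc(13) -> a = 0; heap: [0-12 ALLOC][13-52 FREE]
Op 2: b = malloc(10) -> b = 13; heap: [0-12 ALLOC][13-22 ALLOC][23-52 FREE]
Op 3: c = malloc(12) -> c = 23; heap: [0-12 ALLOC][13-22 ALLOC][23-34 ALLOC][35-52 FREE]
Op 4: c = realloc(c, 21) -> c = 23; heap: [0-12 ALLOC][13-22 ALLOC][23-43 ALLOC][44-52 FREE]
Op 5: c = realloc(c, 7) -> c = 23; heap: [0-12 ALLOC][13-22 ALLOC][23-29 ALLOC][30-52 FREE]
Op 6: b = realloc(b, 2) -> b = 13; heap: [0-12 ALLOC][13-14 ALLOC][15-22 FREE][23-29 ALLOC][30-52 FREE]
Free blocks: [8 23] total_free=31 largest=23 -> 100*(31-23)/31 = 800/31 ≈ 25.806 -> rounds to 26

Answer: 26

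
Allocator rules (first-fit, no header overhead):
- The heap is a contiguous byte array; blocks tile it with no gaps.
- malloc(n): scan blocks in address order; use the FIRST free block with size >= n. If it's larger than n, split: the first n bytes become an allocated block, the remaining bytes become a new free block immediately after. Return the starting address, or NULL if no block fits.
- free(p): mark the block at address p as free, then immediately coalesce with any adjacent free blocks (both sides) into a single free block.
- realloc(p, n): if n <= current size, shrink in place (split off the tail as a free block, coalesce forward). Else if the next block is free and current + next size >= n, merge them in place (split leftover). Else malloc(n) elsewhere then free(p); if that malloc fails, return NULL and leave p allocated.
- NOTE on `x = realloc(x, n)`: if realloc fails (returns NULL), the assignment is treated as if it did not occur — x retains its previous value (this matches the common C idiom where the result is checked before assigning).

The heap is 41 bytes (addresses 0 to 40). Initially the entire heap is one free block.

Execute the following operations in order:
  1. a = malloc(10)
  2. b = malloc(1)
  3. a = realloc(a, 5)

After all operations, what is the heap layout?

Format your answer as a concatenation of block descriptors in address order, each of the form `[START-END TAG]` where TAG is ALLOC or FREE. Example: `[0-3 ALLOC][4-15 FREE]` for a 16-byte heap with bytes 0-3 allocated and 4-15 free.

Op 1: a = malloc(10) -> a = 0; heap: [0-9 ALLOC][10-40 FREE]
Op 2: b = malloc(1) -> b = 10; heap: [0-9 ALLOC][10-10 ALLOC][11-40 FREE]
Op 3: a = realloc(a, 5) -> a = 0; heap: [0-4 ALLOC][5-9 FREE][10-10 ALLOC][11-40 FREE]

Answer: [0-4 ALLOC][5-9 FREE][10-10 ALLOC][11-40 FREE]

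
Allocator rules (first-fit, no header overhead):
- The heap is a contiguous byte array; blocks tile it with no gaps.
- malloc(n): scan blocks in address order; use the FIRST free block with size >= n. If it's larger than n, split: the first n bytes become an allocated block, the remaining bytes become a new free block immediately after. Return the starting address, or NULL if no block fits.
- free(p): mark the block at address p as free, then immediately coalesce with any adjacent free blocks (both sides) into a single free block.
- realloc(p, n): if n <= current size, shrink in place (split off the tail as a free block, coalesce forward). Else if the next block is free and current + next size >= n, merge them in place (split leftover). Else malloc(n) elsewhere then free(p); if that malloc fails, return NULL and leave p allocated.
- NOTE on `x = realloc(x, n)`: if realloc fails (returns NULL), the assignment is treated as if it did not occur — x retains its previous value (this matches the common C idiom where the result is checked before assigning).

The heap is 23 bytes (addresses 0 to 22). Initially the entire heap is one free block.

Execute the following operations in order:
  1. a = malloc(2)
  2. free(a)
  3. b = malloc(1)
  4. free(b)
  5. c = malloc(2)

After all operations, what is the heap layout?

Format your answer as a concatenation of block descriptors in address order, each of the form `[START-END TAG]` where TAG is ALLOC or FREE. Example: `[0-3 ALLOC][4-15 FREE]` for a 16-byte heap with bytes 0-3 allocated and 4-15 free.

Op 1: a = malloc(2) -> a = 0; heap: [0-1 ALLOC][2-22 FREE]
Op 2: free(a) -> (freed a); heap: [0-22 FREE]
Op 3: b = malloc(1) -> b = 0; heap: [0-0 ALLOC][1-22 FREE]
Op 4: free(b) -> (freed b); heap: [0-22 FREE]
Op 5: c = malloc(2) -> c = 0; heap: [0-1 ALLOC][2-22 FREE]

Answer: [0-1 ALLOC][2-22 FREE]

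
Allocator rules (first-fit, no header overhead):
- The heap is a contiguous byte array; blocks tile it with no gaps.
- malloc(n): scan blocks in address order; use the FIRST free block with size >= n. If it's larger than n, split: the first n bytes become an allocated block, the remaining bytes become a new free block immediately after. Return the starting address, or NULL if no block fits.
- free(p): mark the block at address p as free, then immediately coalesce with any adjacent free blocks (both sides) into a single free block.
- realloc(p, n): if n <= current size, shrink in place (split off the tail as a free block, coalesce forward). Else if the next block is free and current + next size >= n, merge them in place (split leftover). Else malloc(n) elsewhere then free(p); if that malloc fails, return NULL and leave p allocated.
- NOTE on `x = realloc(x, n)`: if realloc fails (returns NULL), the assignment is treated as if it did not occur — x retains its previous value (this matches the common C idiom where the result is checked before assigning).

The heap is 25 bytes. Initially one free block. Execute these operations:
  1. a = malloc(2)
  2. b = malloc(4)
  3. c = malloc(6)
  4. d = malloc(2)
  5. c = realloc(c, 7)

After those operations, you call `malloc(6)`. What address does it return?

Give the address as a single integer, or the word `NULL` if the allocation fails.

Answer: 6

Derivation:
Op 1: a = malloc(2) -> a = 0; heap: [0-1 ALLOC][2-24 FREE]
Op 2: b = malloc(4) -> b = 2; heap: [0-1 ALLOC][2-5 ALLOC][6-24 FREE]
Op 3: c = malloc(6) -> c = 6; heap: [0-1 ALLOC][2-5 ALLOC][6-11 ALLOC][12-24 FREE]
Op 4: d = malloc(2) -> d = 12; heap: [0-1 ALLOC][2-5 ALLOC][6-11 ALLOC][12-13 ALLOC][14-24 FREE]
Op 5: c = realloc(c, 7) -> c = 14; heap: [0-1 ALLOC][2-5 ALLOC][6-11 FREE][12-13 ALLOC][14-20 ALLOC][21-24 FREE]
malloc(6): first-fit scan over [0-1 ALLOC][2-5 ALLOC][6-11 FREE][12-13 ALLOC][14-20 ALLOC][21-24 FREE] -> 6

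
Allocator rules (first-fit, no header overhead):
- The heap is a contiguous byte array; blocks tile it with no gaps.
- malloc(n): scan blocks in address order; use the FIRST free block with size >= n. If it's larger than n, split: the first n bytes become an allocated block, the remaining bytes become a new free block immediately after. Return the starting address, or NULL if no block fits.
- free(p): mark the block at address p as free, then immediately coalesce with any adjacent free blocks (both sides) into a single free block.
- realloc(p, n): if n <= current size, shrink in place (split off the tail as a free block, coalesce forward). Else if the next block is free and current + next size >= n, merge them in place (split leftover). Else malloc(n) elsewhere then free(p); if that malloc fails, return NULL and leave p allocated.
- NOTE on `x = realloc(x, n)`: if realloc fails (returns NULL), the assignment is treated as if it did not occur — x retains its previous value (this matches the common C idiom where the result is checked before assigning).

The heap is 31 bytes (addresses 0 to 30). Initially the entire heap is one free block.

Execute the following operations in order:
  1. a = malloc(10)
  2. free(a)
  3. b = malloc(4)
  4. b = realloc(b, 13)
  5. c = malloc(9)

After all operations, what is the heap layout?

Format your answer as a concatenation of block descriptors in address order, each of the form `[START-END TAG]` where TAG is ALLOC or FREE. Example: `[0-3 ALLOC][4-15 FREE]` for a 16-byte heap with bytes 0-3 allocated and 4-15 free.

Op 1: a = malloc(10) -> a = 0; heap: [0-9 ALLOC][10-30 FREE]
Op 2: free(a) -> (freed a); heap: [0-30 FREE]
Op 3: b = malloc(4) -> b = 0; heap: [0-3 ALLOC][4-30 FREE]
Op 4: b = realloc(b, 13) -> b = 0; heap: [0-12 ALLOC][13-30 FREE]
Op 5: c = malloc(9) -> c = 13; heap: [0-12 ALLOC][13-21 ALLOC][22-30 FREE]

Answer: [0-12 ALLOC][13-21 ALLOC][22-30 FREE]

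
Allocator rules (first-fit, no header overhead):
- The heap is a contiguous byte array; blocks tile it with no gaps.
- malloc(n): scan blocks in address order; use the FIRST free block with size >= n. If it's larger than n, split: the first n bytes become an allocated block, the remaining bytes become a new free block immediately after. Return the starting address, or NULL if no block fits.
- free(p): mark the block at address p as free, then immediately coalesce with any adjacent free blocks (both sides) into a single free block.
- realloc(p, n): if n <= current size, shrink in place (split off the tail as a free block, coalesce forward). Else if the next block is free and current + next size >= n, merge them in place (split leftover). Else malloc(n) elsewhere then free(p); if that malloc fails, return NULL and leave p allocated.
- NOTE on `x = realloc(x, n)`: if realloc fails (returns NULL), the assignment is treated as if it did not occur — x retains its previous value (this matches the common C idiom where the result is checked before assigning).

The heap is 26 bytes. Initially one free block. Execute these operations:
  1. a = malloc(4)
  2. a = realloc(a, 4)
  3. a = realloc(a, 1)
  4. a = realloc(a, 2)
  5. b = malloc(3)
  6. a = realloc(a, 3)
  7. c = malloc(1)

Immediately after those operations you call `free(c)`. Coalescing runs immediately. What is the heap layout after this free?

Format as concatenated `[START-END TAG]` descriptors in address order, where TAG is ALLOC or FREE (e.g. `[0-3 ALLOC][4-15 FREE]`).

Answer: [0-1 FREE][2-4 ALLOC][5-7 ALLOC][8-25 FREE]

Derivation:
Op 1: a = malloc(4) -> a = 0; heap: [0-3 ALLOC][4-25 FREE]
Op 2: a = realloc(a, 4) -> a = 0; heap: [0-3 ALLOC][4-25 FREE]
Op 3: a = realloc(a, 1) -> a = 0; heap: [0-0 ALLOC][1-25 FREE]
Op 4: a = realloc(a, 2) -> a = 0; heap: [0-1 ALLOC][2-25 FREE]
Op 5: b = malloc(3) -> b = 2; heap: [0-1 ALLOC][2-4 ALLOC][5-25 FREE]
Op 6: a = realloc(a, 3) -> a = 5; heap: [0-1 FREE][2-4 ALLOC][5-7 ALLOC][8-25 FREE]
Op 7: c = malloc(1) -> c = 0; heap: [0-0 ALLOC][1-1 FREE][2-4 ALLOC][5-7 ALLOC][8-25 FREE]
free(c): c = 0 -> block [0-0 ALLOC]; mark free, coalesce with adjacent free neighbors -> [0-1 FREE][2-4 ALLOC][5-7 ALLOC][8-25 FREE]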